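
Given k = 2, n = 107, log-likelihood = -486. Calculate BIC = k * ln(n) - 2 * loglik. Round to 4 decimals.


ln(107) = 4.672829.
k * ln(n) = 2 * 4.672829 = 9.345658.
-2L = 972.
BIC = 9.345658 + 972 = 981.345658, which rounds to 981.3457.

981.3457


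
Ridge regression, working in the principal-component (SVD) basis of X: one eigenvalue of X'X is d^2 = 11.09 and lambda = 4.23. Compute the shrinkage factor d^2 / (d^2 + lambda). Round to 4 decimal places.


Compute the denominator: 11.09 + 4.23 = 15.3200.
Shrinkage factor = 11.09 / 15.3200 = 0.7239.

0.7239


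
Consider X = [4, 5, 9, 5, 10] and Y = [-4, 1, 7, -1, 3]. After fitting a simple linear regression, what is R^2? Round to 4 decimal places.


After computing the OLS fit (b0=-7.2534, b1=1.2808):
SSres = 20.8973, SStot = 68.8000.
R^2 = 1 - 20.8973/68.8000 = 0.6963.

0.6963


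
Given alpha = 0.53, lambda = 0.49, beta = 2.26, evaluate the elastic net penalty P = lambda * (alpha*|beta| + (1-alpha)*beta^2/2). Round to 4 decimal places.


L1 component = 0.53 * |2.26| = 1.1978.
L2 component = 0.47 * 2.26^2 / 2 = 1.2003.
Penalty = 0.49 * (1.1978 + 1.2003) = 0.49 * 2.3981 = 1.1751.

1.1751


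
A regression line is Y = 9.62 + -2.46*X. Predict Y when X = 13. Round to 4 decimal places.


Substitute X = 13 into the equation:
Y = 9.62 + -2.46 * 13 = 9.62 + -31.9800 = -22.3600.

-22.3600


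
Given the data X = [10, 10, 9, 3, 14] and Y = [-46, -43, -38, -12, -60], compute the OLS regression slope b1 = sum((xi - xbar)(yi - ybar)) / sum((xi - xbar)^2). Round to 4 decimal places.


The sample means are xbar = 9.2000 and ybar = -39.8000.
Compute S_xx = 62.8000 and S_xy = -277.2000.
Slope b1 = S_xy / S_xx = -277.2000 / 62.8000 = -4.4140.

-4.4140


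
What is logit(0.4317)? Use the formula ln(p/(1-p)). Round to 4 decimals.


1 - p = 0.5683.
p/(1-p) = 0.7596.
logit = ln(0.7596) = -0.2749.

-0.2749


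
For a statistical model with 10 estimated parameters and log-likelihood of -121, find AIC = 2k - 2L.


AIC = 2*10 - 2*(-121).
= 20 + 242 = 262.

262


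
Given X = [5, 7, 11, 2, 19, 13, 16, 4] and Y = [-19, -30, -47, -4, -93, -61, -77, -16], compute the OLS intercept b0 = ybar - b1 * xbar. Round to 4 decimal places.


The slope is b1 = -5.1799.
Sample means are xbar = 9.6250 and ybar = -43.3750.
Intercept: b0 = -43.3750 - (-5.1799)(9.6250) = 6.4815.

6.4815


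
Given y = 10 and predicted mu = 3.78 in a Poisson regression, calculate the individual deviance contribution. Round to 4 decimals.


Compute y*ln(y/mu) = 10*ln(10/3.78) = 10*0.972861 = 9.728610.
y - mu = 6.22.
D = 2*(9.728610 - (6.22)) = 7.017220, which rounds to 7.0172.

7.0172


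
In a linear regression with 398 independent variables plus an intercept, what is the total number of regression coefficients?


Including the intercept, the model has 398 predictor coefficients + 1 intercept.
Total = 399.

399


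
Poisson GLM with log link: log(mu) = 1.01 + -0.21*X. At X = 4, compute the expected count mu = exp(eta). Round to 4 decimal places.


Linear predictor: eta = 1.01 + (-0.21)(4) = 0.1700.
Expected count: mu = exp(0.1700) = 1.1853.

1.1853


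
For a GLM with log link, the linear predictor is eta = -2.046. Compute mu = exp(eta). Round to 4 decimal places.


Apply the inverse link:
mu = e^-2.046 = 0.1293.

0.1293


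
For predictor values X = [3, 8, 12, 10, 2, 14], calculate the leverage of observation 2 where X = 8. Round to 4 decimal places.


Compute xbar = 8.1667 with n = 6 observations.
SXX = 116.8333.
Leverage = 1/6 + (8 - 8.1667)^2/116.8333 = 0.1669.

0.1669


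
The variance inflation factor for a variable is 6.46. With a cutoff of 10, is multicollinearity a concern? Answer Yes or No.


The threshold is 10.
VIF = 6.46 is < 10.
Multicollinearity indication: No.

No


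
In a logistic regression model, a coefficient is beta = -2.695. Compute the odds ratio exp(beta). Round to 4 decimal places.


exp(-2.695) = 0.0675.
So the odds ratio is 0.0675.

0.0675


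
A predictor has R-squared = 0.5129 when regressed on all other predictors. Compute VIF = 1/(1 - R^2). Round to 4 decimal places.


VIF = 1 / (1 - 0.5129).
= 1 / 0.4871 = 2.0530.

2.0530


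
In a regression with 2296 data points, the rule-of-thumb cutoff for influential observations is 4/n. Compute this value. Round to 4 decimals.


Using the rule of thumb:
Threshold = 4 / 2296 = 0.0017.

0.0017


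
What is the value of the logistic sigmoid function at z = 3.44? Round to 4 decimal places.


Compute exp(-3.4400) = 0.0321.
Sigmoid = 1 / (1 + 0.0321) = 1 / 1.0321 = 0.9689.

0.9689


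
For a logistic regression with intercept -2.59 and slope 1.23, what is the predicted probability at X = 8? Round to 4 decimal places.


z = -2.59 + 1.23 * 8 = 7.2500.
Sigmoid: P = 1 / (1 + exp(-7.2500)) = 0.9993.

0.9993


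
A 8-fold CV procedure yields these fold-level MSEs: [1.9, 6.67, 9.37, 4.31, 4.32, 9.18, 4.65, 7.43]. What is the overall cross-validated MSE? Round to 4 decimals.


Sum of fold MSEs = 47.8300.
Average = 47.8300 / 8 = 5.9788.

5.9788


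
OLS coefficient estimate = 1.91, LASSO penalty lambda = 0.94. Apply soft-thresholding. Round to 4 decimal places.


|beta_OLS| = 1.91.
lambda = 0.94.
Since |beta| > lambda, coefficient = sign(beta)*(|beta| - lambda) = 0.9700.
Result = 0.9700.

0.9700


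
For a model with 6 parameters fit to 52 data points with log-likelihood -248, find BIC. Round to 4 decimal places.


k * ln(n) = 6 * ln(52) = 6 * 3.951244 = 23.707464.
-2 * loglik = -2 * (-248) = 496.
BIC = 23.707464 + 496 = 519.707464, which rounds to 519.7075.

519.7075


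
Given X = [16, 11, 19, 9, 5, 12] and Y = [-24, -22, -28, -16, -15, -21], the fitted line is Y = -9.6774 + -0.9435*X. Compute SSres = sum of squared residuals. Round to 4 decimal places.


For each point, residual = actual - predicted.
Residuals: [0.7734, -1.9441, -0.3961, 2.1689, -0.6051, -0.0006].
Sum of squared residuals = 9.6048.

9.6048


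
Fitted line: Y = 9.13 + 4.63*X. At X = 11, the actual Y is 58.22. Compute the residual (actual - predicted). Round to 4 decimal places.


Compute yhat = 9.13 + (4.63)(11) = 60.0600.
Residual = actual - predicted = 58.22 - 60.0600 = -1.8400.

-1.8400


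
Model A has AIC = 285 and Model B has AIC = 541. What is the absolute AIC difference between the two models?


Compute |285 - 541| = 256.
Model A has the smaller AIC.

256


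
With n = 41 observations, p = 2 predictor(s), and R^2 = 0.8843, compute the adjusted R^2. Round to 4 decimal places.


Adjusted R^2 = 1 - (1 - R^2) * (n-1)/(n-p-1).
(1 - R^2) = 0.1157.
(n-1)/(n-p-1) = 40/38.
(1 - R^2) * (n-1) = 0.1157 * 40 = 4.6280.
Divide by (n-p-1): 4.6280 / 38 = 0.1218.
Adj R^2 = 1 - 0.1218 = 0.8782.

0.8782


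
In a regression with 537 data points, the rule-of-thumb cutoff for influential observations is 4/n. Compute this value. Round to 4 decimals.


The threshold is 4/n.
4/537 = 0.0074.

0.0074


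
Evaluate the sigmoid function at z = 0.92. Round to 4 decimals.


Compute exp(-0.9200) = 0.3985.
Sigmoid = 1 / (1 + 0.3985) = 1 / 1.3985 = 0.7150.

0.7150


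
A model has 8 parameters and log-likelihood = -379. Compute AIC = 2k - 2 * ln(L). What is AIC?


Compute:
2k = 2*8 = 16.
-2*loglik = -2*(-379) = 758.
AIC = 16 + 758 = 774.

774


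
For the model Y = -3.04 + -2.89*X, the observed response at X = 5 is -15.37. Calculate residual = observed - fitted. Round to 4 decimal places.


Compute yhat = -3.04 + (-2.89)(5) = -17.4900.
Residual = actual - predicted = -15.37 - -17.4900 = 2.1200.

2.1200


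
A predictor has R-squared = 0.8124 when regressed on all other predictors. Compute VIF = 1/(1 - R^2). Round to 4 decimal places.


Denominator: 1 - 0.8124 = 0.1876.
VIF = 1 / 0.1876 = 5.3305.

5.3305


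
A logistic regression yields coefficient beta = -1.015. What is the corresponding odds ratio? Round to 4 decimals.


The odds ratio is computed as:
OR = e^(-1.015) = 0.3624.

0.3624


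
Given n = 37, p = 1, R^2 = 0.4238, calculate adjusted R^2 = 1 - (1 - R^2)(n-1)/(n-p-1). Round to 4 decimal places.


Using the formula:
(1 - 0.4238) = 0.5762.
Multiply by 36/35: 0.5762 * 36 = 20.7432, then 20.7432 / 35 = 0.5927.
Adj R^2 = 1 - 0.5927 = 0.4073.

0.4073


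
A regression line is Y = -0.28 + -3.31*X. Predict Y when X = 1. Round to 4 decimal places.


Substitute X = 1 into the equation:
Y = -0.28 + -3.31 * 1 = -0.28 + -3.3100 = -3.5900.

-3.5900


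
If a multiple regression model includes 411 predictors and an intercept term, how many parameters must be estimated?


Including the intercept, the model has 411 predictor coefficients + 1 intercept.
Total = 412.

412


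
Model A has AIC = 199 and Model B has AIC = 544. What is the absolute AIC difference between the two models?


|AIC_A - AIC_B| = |199 - 544| = 345.
Model A is preferred (lower AIC).

345


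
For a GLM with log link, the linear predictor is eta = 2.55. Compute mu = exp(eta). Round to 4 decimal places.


Apply the inverse link:
mu = e^2.55 = 12.8071.

12.8071


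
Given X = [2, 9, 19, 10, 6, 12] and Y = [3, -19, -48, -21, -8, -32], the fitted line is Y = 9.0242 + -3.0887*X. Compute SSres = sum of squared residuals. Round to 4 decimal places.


For each point, residual = actual - predicted.
Residuals: [0.1532, -0.2259, 1.6611, 0.8628, 1.5080, -3.9598].
Sum of squared residuals = 21.5323.

21.5323


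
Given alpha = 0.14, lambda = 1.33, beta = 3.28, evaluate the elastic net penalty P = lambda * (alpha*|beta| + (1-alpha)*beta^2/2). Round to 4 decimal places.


alpha * |beta| = 0.14 * 3.28 = 0.4592.
(1-alpha) * beta^2/2 = 0.86 * 10.7584/2 = 4.6261.
Total = 1.33 * (0.4592 + 4.6261) = 6.7635.

6.7635


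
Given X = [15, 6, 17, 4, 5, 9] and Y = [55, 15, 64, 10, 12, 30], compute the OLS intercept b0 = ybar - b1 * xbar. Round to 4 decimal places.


First find the slope: b1 = 4.2656.
Means: xbar = 9.3333, ybar = 31.0000.
b0 = ybar - b1 * xbar = 31.0000 - 4.2656 * 9.3333 = -8.8125.

-8.8125


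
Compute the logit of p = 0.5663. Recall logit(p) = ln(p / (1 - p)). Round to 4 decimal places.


1 - p = 0.4337.
p/(1-p) = 1.3057.
logit = ln(1.3057) = 0.2668.

0.2668


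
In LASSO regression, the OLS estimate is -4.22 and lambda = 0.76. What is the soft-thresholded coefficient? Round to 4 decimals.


Check: |-4.22| = 4.22 vs lambda = 0.76.
Since |beta| > lambda, coefficient = sign(beta)*(|beta| - lambda) = -3.4600.
Soft-thresholded coefficient = -3.4600.

-3.4600


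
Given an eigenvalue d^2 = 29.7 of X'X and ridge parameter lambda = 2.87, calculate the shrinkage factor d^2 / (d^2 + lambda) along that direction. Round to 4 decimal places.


Denominator = d^2 + lambda = 29.7 + 2.87 = 32.5700.
Shrinkage = 29.7 / 32.5700 = 0.9119.

0.9119


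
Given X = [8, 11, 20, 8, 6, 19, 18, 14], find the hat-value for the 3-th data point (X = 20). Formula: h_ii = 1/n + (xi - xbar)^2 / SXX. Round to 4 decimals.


Mean of X: xbar = 13.0000.
SXX = 214.0000.
For X = 20: h = 1/8 + (20 - 13.0000)^2/214.0000 = 0.3540.

0.3540


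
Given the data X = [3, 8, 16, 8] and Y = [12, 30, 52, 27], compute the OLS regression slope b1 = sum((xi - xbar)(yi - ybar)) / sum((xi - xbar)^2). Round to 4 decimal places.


First compute the means: xbar = 8.7500, ybar = 30.2500.
Then S_xx = sum((xi - xbar)^2) = 86.7500.
S_xy = sum((xi - xbar)(yi - ybar)) = 265.2500.
b1 = S_xy / S_xx = 265.2500 / 86.7500 = 3.0576.

3.0576


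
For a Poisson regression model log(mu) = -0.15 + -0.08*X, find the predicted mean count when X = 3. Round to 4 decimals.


Linear predictor: eta = -0.15 + (-0.08)(3) = -0.3900.
Expected count: mu = exp(-0.3900) = 0.6771.

0.6771


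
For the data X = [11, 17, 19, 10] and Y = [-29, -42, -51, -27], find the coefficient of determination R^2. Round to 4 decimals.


Fit the OLS line: b0 = -1.1702, b1 = -2.5319.
SSres = 8.1277.
SStot = 384.7500.
R^2 = 1 - 8.1277/384.7500 = 0.9789.

0.9789


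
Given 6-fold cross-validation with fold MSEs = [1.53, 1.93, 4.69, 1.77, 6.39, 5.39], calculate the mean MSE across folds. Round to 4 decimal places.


Sum of fold MSEs = 21.7000.
Average = 21.7000 / 6 = 3.6167.

3.6167


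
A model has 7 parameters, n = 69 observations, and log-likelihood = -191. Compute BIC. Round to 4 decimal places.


Compute k*ln(n) = 7*ln(69) = 7*4.234107 = 29.638749.
Then -2*loglik = 382.
BIC = 29.638749 + 382 = 411.638749, which rounds to 411.6387.

411.6387


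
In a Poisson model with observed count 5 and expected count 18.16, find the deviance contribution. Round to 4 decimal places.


First: ln(5/18.16) = -1.289783.
Then: 5 * -1.289783 = -6.448915.
y - mu = 5 - 18.16 = -13.16.
D = 2(-6.448915 - -13.16) = 13.422170, which rounds to 13.4222.

13.4222


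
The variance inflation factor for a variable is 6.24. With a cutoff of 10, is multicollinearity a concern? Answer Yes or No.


The threshold is 10.
VIF = 6.24 is < 10.
Multicollinearity indication: No.

No


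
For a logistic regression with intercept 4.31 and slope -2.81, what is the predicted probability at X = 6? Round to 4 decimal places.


Compute z = 4.31 + (-2.81)(6) = -12.5500.
exp(-z) = 282095.2334.
P = 1/(1 + 282095.2334) = 0.0000.

0.0000


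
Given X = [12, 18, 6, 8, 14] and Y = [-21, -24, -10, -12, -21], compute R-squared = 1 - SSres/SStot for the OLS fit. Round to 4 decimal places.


After computing the OLS fit (b0=-3.2018, b1=-1.2412):
SSres = 12.6930, SStot = 153.2000.
R^2 = 1 - 12.6930/153.2000 = 0.9171.

0.9171


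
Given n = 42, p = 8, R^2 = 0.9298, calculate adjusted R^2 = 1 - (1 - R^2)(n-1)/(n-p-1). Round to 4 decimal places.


Using the formula:
(1 - 0.9298) = 0.0702.
Multiply by 41/33: 0.0702 * 41 = 2.8782, then 2.8782 / 33 = 0.0872.
Adj R^2 = 1 - 0.0872 = 0.9128.

0.9128


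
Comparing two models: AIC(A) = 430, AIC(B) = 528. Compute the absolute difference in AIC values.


Absolute difference = |430 - 528| = 98.
The model with lower AIC (A) is preferred.

98


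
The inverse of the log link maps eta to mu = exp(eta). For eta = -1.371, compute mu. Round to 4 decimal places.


The inverse log link gives:
mu = exp(-1.371) = 0.2539.

0.2539


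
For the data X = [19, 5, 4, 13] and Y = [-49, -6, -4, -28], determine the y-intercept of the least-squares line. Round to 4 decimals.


First find the slope: b1 = -2.9801.
Means: xbar = 10.2500, ybar = -21.7500.
b0 = ybar - b1 * xbar = -21.7500 - -2.9801 * 10.2500 = 8.7960.

8.7960


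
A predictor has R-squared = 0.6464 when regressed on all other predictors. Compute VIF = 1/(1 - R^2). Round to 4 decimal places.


Denominator: 1 - 0.6464 = 0.3536.
VIF = 1 / 0.3536 = 2.8281.

2.8281


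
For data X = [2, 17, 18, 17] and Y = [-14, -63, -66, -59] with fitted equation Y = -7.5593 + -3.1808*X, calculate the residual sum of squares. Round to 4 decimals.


Compute predicted values, then residuals = yi - yhat_i.
Residuals: [-0.0791, -1.3671, -1.1863, 2.6329].
SSres = sum(residual^2) = 10.2147.

10.2147


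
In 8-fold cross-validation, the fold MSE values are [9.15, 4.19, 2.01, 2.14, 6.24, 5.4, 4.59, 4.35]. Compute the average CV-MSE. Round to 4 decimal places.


Sum of fold MSEs = 38.0700.
Average = 38.0700 / 8 = 4.7588.

4.7588


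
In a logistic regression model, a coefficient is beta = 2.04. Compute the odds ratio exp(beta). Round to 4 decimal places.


The odds ratio is computed as:
OR = e^(2.04) = 7.6906.

7.6906


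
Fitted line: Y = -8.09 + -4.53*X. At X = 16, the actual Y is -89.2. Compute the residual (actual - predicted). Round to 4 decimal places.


Compute yhat = -8.09 + (-4.53)(16) = -80.5700.
Residual = actual - predicted = -89.2 - -80.5700 = -8.6300.

-8.6300


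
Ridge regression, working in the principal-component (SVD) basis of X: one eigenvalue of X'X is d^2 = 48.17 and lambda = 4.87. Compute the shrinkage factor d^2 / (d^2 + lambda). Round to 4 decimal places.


Denominator = d^2 + lambda = 48.17 + 4.87 = 53.0400.
Shrinkage = 48.17 / 53.0400 = 0.9082.

0.9082


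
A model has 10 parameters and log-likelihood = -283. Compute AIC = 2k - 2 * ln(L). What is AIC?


AIC = 2k - 2*loglik = 2(10) - 2(-283).
= 20 + 566 = 586.

586


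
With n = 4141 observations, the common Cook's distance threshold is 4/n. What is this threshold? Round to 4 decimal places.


Using the rule of thumb:
Threshold = 4 / 4141 = 0.0010.

0.0010


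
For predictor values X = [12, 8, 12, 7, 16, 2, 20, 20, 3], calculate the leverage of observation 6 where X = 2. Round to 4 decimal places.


Compute xbar = 11.1111 with n = 9 observations.
SXX = 358.8889.
Leverage = 1/9 + (2 - 11.1111)^2/358.8889 = 0.3424.

0.3424


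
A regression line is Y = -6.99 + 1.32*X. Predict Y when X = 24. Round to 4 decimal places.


Predicted value:
Y = -6.99 + (1.32)(24) = -6.99 + 31.6800 = 24.6900.

24.6900


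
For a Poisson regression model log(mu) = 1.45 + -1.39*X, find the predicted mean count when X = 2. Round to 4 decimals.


Compute eta = 1.45 + -1.39 * 2 = -1.3300.
Apply inverse link: mu = e^-1.3300 = 0.2645.

0.2645


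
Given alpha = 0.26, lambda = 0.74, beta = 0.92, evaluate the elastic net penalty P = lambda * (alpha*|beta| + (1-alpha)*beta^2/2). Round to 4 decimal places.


L1 component = 0.26 * |0.92| = 0.2392.
L2 component = 0.74 * 0.92^2 / 2 = 0.3132.
Penalty = 0.74 * (0.2392 + 0.3132) = 0.74 * 0.5524 = 0.4088.

0.4088


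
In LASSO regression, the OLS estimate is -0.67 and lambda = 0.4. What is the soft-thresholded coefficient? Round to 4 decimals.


Check: |-0.67| = 0.67 vs lambda = 0.4.
Since |beta| > lambda, coefficient = sign(beta)*(|beta| - lambda) = -0.2700.
Soft-thresholded coefficient = -0.2700.

-0.2700


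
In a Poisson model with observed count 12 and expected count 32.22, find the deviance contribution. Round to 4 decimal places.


Compute y*ln(y/mu) = 12*ln(12/32.22) = 12*-0.987681 = -11.852172.
y - mu = -20.22.
D = 2*(-11.852172 - (-20.22)) = 16.735656, which rounds to 16.7357.

16.7357


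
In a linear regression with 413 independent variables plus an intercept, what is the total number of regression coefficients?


Each predictor gets one coefficient, plus one intercept.
Total parameters = 413 + 1 = 414.

414


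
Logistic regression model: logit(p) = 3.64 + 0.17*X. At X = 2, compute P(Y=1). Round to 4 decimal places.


z = 3.64 + 0.17 * 2 = 3.9800.
Sigmoid: P = 1 / (1 + exp(-3.9800)) = 0.9817.

0.9817


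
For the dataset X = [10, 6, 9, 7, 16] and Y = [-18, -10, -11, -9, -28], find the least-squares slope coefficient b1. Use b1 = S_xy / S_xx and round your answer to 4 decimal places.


Calculate xbar = 9.6000, ybar = -15.2000.
S_xx = 61.2000, S_xy = -120.4000.
Using b1 = S_xy / S_xx = -120.4000 / 61.2000, we get b1 = -1.9673.

-1.9673


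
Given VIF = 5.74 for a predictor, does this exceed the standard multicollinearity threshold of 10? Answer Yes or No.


Check: VIF = 5.74 vs threshold = 10.
Since 5.74 < 10, the answer is No.

No


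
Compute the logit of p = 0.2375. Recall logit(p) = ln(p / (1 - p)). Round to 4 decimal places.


The odds are p/(1-p) = 0.2375 / 0.7625 = 0.3115.
logit(p) = ln(0.3115) = -1.1664.

-1.1664


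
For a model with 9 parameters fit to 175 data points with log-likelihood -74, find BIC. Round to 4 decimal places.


ln(175) = 5.164786.
k * ln(n) = 9 * 5.164786 = 46.483074.
-2L = 148.
BIC = 46.483074 + 148 = 194.483074, which rounds to 194.4831.

194.4831


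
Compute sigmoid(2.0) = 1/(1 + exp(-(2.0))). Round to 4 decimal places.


exp(-2.0000) = 0.1353.
1 + exp(-z) = 1.1353.
sigmoid = 1/1.1353 = 0.8808.

0.8808


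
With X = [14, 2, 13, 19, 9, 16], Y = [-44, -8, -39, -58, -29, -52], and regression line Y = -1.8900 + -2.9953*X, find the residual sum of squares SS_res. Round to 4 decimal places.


Compute predicted values, then residuals = yi - yhat_i.
Residuals: [-0.1758, -0.1194, 1.8289, 0.8007, -0.1523, -2.1852].
SSres = sum(residual^2) = 8.8295.

8.8295


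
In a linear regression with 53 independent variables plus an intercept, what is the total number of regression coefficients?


Each predictor gets one coefficient, plus one intercept.
Total parameters = 53 + 1 = 54.

54


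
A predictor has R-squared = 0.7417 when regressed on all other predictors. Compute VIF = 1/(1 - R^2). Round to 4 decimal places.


VIF = 1 / (1 - 0.7417).
= 1 / 0.2583 = 3.8715.

3.8715


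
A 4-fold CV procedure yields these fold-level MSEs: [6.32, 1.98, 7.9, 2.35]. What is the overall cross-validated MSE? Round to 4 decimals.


Add all fold MSEs: 18.5500.
Divide by k = 4: 18.5500/4 = 4.6375.

4.6375


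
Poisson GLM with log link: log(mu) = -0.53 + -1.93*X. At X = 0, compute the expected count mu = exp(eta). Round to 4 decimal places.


Linear predictor: eta = -0.53 + (-1.93)(0) = -0.5300.
Expected count: mu = exp(-0.5300) = 0.5886.

0.5886


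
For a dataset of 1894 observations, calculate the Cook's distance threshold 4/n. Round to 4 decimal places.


Cook's distance cutoff = 4/n = 4/1894.
= 0.0021.

0.0021


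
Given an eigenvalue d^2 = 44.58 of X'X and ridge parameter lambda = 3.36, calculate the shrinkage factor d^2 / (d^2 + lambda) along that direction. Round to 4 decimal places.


d^2 + lambda = 44.58 + 3.36 = 47.9400.
Shrinkage factor = 44.58/47.9400 = 0.9299.

0.9299


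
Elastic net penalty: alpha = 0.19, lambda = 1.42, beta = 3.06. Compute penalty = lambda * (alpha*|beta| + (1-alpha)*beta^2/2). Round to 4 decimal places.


Compute:
L1 = 0.19 * 3.06 = 0.5814.
L2 = 0.81 * 3.06^2 / 2 = 3.7923.
Penalty = 1.42 * (0.5814 + 3.7923) = 6.2106.

6.2106


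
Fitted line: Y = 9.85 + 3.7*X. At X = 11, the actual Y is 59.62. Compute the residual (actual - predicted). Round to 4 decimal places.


Compute yhat = 9.85 + (3.7)(11) = 50.5500.
Residual = actual - predicted = 59.62 - 50.5500 = 9.0700.

9.0700


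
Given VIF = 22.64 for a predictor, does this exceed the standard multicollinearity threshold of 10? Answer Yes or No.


Compare VIF = 22.64 to the threshold of 10.
22.64 >= 10, so the answer is Yes.

Yes


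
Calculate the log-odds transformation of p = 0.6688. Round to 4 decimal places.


Compute the odds: 0.6688/0.3312 = 2.0193.
Take the natural log: ln(2.0193) = 0.7028.

0.7028


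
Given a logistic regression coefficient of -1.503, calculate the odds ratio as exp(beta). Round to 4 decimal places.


The odds ratio is computed as:
OR = e^(-1.503) = 0.2225.

0.2225


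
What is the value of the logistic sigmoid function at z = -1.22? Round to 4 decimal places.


exp(1.2200) = 3.3872.
1 + exp(-z) = 4.3872.
sigmoid = 1/4.3872 = 0.2279.

0.2279


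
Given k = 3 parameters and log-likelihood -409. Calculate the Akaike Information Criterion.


AIC = 2*3 - 2*(-409).
= 6 + 818 = 824.

824


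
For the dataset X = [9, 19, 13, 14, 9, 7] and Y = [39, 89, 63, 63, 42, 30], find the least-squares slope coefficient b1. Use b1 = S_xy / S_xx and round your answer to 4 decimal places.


Calculate xbar = 11.8333, ybar = 54.3333.
S_xx = 96.8333, S_xy = 473.3333.
Using b1 = S_xy / S_xx = 473.3333 / 96.8333, we get b1 = 4.8881.

4.8881


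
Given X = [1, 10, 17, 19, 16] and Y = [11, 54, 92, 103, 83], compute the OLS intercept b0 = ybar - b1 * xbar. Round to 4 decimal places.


First find the slope: b1 = 5.0572.
Means: xbar = 12.6000, ybar = 68.6000.
b0 = ybar - b1 * xbar = 68.6000 - 5.0572 * 12.6000 = 4.8790.

4.8790


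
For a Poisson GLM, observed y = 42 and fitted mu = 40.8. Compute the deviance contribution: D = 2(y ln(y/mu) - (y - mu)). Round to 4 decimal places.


First: ln(42/40.8) = 0.028988.
Then: 42 * 0.028988 = 1.217496.
y - mu = 42 - 40.8 = 1.2.
D = 2(1.217496 - 1.2) = 0.034992, which rounds to 0.0350.

0.0350


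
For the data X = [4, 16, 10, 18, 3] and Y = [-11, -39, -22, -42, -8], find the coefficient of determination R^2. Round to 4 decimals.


The fitted line is Y = -1.0195 + -2.2922*X.
SSres = 6.2208, SStot = 977.2000.
R^2 = 1 - SSres/SStot = 0.9936.

0.9936


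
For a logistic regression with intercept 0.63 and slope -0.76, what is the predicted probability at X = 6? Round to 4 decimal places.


Linear predictor: z = 0.63 + -0.76 * 6 = -3.9300.
P = 1/(1 + exp(3.9300)) = 1/(1 + 50.9070) = 0.0193.

0.0193


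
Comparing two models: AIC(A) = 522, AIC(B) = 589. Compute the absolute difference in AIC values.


Absolute difference = |522 - 589| = 67.
The model with lower AIC (A) is preferred.

67


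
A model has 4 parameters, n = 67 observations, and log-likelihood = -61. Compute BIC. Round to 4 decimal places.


Compute k*ln(n) = 4*ln(67) = 4*4.204693 = 16.818772.
Then -2*loglik = 122.
BIC = 16.818772 + 122 = 138.818772, which rounds to 138.8188.

138.8188


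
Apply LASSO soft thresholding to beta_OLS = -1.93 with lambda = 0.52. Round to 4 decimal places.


Check: |-1.93| = 1.93 vs lambda = 0.52.
Since |beta| > lambda, coefficient = sign(beta)*(|beta| - lambda) = -1.4100.
Soft-thresholded coefficient = -1.4100.

-1.4100


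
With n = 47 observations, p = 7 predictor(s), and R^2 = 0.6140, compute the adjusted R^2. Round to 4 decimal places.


Using the formula:
(1 - 0.6140) = 0.3860.
Multiply by 46/39: 0.3860 * 46 = 17.7560, then 17.7560 / 39 = 0.4553.
Adj R^2 = 1 - 0.4553 = 0.5447.

0.5447


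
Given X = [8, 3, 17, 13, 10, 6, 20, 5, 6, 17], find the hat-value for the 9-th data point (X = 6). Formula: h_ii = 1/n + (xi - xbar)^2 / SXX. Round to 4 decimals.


Mean of X: xbar = 10.5000.
SXX = 314.5000.
For X = 6: h = 1/10 + (6 - 10.5000)^2/314.5000 = 0.1644.

0.1644


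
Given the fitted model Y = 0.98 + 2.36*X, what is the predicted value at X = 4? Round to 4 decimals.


Substitute X = 4 into the equation:
Y = 0.98 + 2.36 * 4 = 0.98 + 9.4400 = 10.4200.

10.4200


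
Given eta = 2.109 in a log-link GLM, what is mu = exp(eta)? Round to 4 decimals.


mu = exp(eta) = exp(2.109).
= 8.2400.

8.2400


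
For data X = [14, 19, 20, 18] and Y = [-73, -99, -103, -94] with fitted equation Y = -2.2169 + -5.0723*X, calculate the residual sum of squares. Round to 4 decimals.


Predicted values from Y = -2.2169 + -5.0723*X.
Residuals: [0.2291, -0.4094, 0.6629, -0.4817].
SSres = 0.8916.

0.8916


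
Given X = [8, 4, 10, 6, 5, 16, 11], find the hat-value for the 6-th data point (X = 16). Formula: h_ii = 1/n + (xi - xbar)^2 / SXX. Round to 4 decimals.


Mean of X: xbar = 8.5714.
SXX = 103.7143.
For X = 16: h = 1/7 + (16 - 8.5714)^2/103.7143 = 0.6749.

0.6749


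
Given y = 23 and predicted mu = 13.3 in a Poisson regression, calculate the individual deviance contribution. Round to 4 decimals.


First: ln(23/13.3) = 0.547730.
Then: 23 * 0.547730 = 12.597790.
y - mu = 23 - 13.3 = 9.7.
D = 2(12.597790 - 9.7) = 5.795580, which rounds to 5.7956.

5.7956


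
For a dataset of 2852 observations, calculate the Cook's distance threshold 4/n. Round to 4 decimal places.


The threshold is 4/n.
4/2852 = 0.0014.

0.0014


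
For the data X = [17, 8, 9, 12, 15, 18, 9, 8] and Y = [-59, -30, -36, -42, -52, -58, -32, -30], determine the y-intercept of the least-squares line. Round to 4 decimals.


Compute b1 = -2.9583 from the OLS formula.
With xbar = 12.0000 and ybar = -42.3750, the intercept is:
b0 = -42.3750 - -2.9583 * 12.0000 = -6.8750.

-6.8750


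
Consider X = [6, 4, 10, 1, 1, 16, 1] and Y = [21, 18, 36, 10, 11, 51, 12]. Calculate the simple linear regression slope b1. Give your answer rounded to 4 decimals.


Calculate xbar = 5.5714, ybar = 22.7143.
S_xx = 193.7143, S_xy = 521.1429.
Using b1 = S_xy / S_xx = 521.1429 / 193.7143, we get b1 = 2.6903.

2.6903


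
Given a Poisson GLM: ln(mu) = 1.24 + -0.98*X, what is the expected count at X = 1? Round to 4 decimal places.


Compute eta = 1.24 + -0.98 * 1 = 0.2600.
Apply inverse link: mu = e^0.2600 = 1.2969.

1.2969


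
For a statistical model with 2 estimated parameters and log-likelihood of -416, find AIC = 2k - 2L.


AIC = 2k - 2*loglik = 2(2) - 2(-416).
= 4 + 832 = 836.

836


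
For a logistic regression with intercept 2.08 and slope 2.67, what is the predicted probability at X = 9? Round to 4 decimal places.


Compute z = 2.08 + (2.67)(9) = 26.1100.
exp(-z) = 0.0000.
P = 1/(1 + 0.0000) = 1.0000.

1.0000


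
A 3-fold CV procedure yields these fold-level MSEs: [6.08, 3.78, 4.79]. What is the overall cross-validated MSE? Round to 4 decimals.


Add all fold MSEs: 14.6500.
Divide by k = 3: 14.6500/3 = 4.8833.

4.8833


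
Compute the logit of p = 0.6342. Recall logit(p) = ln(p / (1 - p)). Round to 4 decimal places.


Compute the odds: 0.6342/0.3658 = 1.7337.
Take the natural log: ln(1.7337) = 0.5503.

0.5503


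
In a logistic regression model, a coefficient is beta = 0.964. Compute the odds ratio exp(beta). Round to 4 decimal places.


The odds ratio is computed as:
OR = e^(0.964) = 2.6222.

2.6222


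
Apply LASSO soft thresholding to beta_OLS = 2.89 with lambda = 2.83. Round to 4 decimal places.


Absolute value: |2.89| = 2.89.
Compare to lambda = 2.83.
Since |beta| > lambda, coefficient = sign(beta)*(|beta| - lambda) = 0.0600.

0.0600


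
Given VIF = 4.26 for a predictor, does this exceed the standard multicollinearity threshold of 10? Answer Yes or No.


Check: VIF = 4.26 vs threshold = 10.
Since 4.26 < 10, the answer is No.

No


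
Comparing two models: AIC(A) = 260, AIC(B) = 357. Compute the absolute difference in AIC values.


|AIC_A - AIC_B| = |260 - 357| = 97.
Model A is preferred (lower AIC).

97


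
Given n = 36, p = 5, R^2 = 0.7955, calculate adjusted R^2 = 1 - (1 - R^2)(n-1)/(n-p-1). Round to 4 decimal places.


Adjusted R^2 = 1 - (1 - R^2) * (n-1)/(n-p-1).
(1 - R^2) = 0.2045.
(n-1)/(n-p-1) = 35/30.
(1 - R^2) * (n-1) = 0.2045 * 35 = 7.1575.
Divide by (n-p-1): 7.1575 / 30 = 0.2386.
Adj R^2 = 1 - 0.2386 = 0.7614.

0.7614


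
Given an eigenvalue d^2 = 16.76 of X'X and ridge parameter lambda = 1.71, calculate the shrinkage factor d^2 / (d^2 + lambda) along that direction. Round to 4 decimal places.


Denominator = d^2 + lambda = 16.76 + 1.71 = 18.4700.
Shrinkage = 16.76 / 18.4700 = 0.9074.

0.9074


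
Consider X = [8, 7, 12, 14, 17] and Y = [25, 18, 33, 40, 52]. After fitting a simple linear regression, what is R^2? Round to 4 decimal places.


Fit the OLS line: b0 = -2.8092, b1 = 3.1387.
SSres = 15.4682.
SStot = 697.2000.
R^2 = 1 - 15.4682/697.2000 = 0.9778.

0.9778


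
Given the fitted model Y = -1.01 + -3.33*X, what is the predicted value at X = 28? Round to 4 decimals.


Predicted value:
Y = -1.01 + (-3.33)(28) = -1.01 + -93.2400 = -94.2500.

-94.2500


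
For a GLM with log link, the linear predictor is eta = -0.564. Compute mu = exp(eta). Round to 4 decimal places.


The inverse log link gives:
mu = exp(-0.564) = 0.5689.

0.5689


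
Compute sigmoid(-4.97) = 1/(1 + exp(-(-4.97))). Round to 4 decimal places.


exp(4.9700) = 144.0269.
1 + exp(-z) = 145.0269.
sigmoid = 1/145.0269 = 0.0069.

0.0069


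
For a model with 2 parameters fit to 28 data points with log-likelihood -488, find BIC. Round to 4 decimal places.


ln(28) = 3.332205.
k * ln(n) = 2 * 3.332205 = 6.664410.
-2L = 976.
BIC = 6.664410 + 976 = 982.664410, which rounds to 982.6644.

982.6644


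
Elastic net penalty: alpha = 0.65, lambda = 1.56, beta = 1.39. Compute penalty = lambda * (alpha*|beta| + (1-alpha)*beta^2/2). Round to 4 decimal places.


alpha * |beta| = 0.65 * 1.39 = 0.9035.
(1-alpha) * beta^2/2 = 0.35 * 1.9321/2 = 0.3381.
Total = 1.56 * (0.9035 + 0.3381) = 1.9369.

1.9369


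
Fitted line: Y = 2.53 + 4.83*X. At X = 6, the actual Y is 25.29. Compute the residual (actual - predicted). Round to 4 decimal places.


Compute yhat = 2.53 + (4.83)(6) = 31.5100.
Residual = actual - predicted = 25.29 - 31.5100 = -6.2200.

-6.2200


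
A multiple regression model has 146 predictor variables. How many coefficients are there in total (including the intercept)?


Including the intercept, the model has 146 predictor coefficients + 1 intercept.
Total = 147.

147


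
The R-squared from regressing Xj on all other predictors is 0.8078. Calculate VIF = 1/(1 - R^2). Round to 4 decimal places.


VIF = 1 / (1 - 0.8078).
= 1 / 0.1922 = 5.2029.

5.2029


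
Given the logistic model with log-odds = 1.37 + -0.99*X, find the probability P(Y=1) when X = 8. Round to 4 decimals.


Compute z = 1.37 + (-0.99)(8) = -6.5500.
exp(-z) = 699.2442.
P = 1/(1 + 699.2442) = 0.0014.

0.0014


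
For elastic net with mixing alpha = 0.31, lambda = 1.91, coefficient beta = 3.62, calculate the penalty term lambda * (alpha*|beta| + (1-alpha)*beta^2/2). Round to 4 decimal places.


L1 component = 0.31 * |3.62| = 1.1222.
L2 component = 0.69 * 3.62^2 / 2 = 4.5210.
Penalty = 1.91 * (1.1222 + 4.5210) = 1.91 * 5.6432 = 10.7785.

10.7785


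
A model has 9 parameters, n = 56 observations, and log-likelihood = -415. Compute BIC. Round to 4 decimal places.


ln(56) = 4.025352.
k * ln(n) = 9 * 4.025352 = 36.228168.
-2L = 830.
BIC = 36.228168 + 830 = 866.228168, which rounds to 866.2282.

866.2282


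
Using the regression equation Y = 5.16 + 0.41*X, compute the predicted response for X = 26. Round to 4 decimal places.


Predicted value:
Y = 5.16 + (0.41)(26) = 5.16 + 10.6600 = 15.8200.

15.8200


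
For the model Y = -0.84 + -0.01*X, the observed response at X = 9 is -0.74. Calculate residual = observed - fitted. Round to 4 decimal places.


Fitted value at X = 9 is yhat = -0.84 + -0.01*9 = -0.9300.
Residual = -0.74 - -0.9300 = 0.1900.

0.1900


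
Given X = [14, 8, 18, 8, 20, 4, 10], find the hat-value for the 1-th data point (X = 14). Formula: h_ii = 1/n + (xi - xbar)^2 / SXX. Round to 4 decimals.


n = 7, xbar = 11.7143.
SXX = sum((xi - xbar)^2) = 203.4286.
h = 1/7 + (14 - 11.7143)^2 / 203.4286 = 0.1685.

0.1685


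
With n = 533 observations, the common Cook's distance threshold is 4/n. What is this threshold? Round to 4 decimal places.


Cook's distance cutoff = 4/n = 4/533.
= 0.0075.

0.0075


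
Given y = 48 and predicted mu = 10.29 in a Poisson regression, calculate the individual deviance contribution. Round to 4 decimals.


First: ln(48/10.29) = 1.540028.
Then: 48 * 1.540028 = 73.921344.
y - mu = 48 - 10.29 = 37.71.
D = 2(73.921344 - 37.71) = 72.422688, which rounds to 72.4227.

72.4227


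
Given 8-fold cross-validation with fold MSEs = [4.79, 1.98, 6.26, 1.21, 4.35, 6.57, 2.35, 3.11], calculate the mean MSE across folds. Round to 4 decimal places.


Total MSE across folds = 30.6200.
CV-MSE = 30.6200/8 = 3.8275.

3.8275


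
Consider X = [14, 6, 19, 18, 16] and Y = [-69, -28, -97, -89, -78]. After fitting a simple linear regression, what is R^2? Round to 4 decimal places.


Fit the OLS line: b0 = 3.5784, b1 = -5.1903.
SSres = 6.9179.
SStot = 2894.8000.
R^2 = 1 - 6.9179/2894.8000 = 0.9976.

0.9976


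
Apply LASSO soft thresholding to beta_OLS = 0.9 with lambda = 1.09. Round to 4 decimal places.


|beta_OLS| = 0.9.
lambda = 1.09.
Since |beta| <= lambda, the coefficient is set to 0.
Result = 0.0000.

0.0000


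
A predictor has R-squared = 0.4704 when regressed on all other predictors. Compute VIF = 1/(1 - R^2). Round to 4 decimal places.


Using VIF = 1/(1 - R^2_j):
1 - 0.4704 = 0.5296.
VIF = 1.8882.

1.8882


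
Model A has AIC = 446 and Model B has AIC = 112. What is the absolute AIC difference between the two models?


Absolute difference = |446 - 112| = 334.
The model with lower AIC (B) is preferred.

334


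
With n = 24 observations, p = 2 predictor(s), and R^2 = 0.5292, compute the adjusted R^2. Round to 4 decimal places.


Plug in: Adj R^2 = 1 - (1 - 0.5292) * 23/21.
= 1 - 0.4708 * 23/21
= 1 - 10.8284 / 21
= 1 - 0.5156 = 0.4844.

0.4844


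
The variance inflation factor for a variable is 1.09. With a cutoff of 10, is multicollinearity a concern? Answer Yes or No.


Check: VIF = 1.09 vs threshold = 10.
Since 1.09 < 10, the answer is No.

No


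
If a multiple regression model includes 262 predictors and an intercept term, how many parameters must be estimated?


Total coefficients = number of predictors + 1 (for the intercept).
= 262 + 1 = 263.

263


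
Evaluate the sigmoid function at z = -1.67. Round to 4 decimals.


Compute exp(1.6700) = 5.3122.
Sigmoid = 1 / (1 + 5.3122) = 1 / 6.3122 = 0.1584.

0.1584


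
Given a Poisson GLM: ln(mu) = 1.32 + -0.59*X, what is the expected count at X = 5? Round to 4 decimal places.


eta = 1.32 + -0.59 * 5 = -1.6300.
mu = exp(-1.6300) = 0.1959.

0.1959


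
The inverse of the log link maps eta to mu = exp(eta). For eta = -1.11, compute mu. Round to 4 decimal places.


Apply the inverse link:
mu = e^-1.11 = 0.3296.

0.3296


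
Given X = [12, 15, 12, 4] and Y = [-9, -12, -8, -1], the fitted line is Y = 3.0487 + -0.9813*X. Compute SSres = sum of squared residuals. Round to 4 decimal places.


Compute predicted values, then residuals = yi - yhat_i.
Residuals: [-0.2731, -0.3292, 0.7269, -0.1235].
SSres = sum(residual^2) = 0.7266.

0.7266


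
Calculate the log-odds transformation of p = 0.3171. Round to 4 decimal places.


Compute the odds: 0.3171/0.6829 = 0.4643.
Take the natural log: ln(0.4643) = -0.7671.

-0.7671


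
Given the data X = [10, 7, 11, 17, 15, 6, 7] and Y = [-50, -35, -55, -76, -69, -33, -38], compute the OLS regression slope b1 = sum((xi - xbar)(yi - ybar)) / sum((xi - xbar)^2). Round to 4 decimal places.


First compute the means: xbar = 10.4286, ybar = -50.8571.
Then S_xx = sum((xi - xbar)^2) = 107.7143.
S_xy = sum((xi - xbar)(yi - ybar)) = -428.4286.
b1 = S_xy / S_xx = -428.4286 / 107.7143 = -3.9775.

-3.9775


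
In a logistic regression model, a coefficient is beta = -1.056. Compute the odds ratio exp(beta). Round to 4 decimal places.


exp(-1.056) = 0.3478.
So the odds ratio is 0.3478.

0.3478


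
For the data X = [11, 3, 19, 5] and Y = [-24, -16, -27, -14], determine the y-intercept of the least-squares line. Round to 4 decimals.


Compute b1 = -0.8097 from the OLS formula.
With xbar = 9.5000 and ybar = -20.2500, the intercept is:
b0 = -20.2500 - -0.8097 * 9.5000 = -12.5581.

-12.5581


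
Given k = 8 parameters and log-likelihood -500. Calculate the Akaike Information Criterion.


AIC = 2*8 - 2*(-500).
= 16 + 1000 = 1016.

1016


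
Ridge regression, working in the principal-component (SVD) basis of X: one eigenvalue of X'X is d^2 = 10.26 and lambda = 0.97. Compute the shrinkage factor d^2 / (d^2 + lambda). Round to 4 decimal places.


Denominator = d^2 + lambda = 10.26 + 0.97 = 11.2300.
Shrinkage = 10.26 / 11.2300 = 0.9136.

0.9136


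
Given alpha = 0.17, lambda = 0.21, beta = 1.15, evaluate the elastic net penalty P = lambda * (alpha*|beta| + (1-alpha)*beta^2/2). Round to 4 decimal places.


L1 component = 0.17 * |1.15| = 0.1955.
L2 component = 0.83 * 1.15^2 / 2 = 0.5488.
Penalty = 0.21 * (0.1955 + 0.5488) = 0.21 * 0.7443 = 0.1563.

0.1563


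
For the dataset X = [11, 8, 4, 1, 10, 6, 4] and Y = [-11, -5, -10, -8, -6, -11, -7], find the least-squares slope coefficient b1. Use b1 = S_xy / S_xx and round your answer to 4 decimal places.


First compute the means: xbar = 6.2857, ybar = -8.2857.
Then S_xx = sum((xi - xbar)^2) = 77.4286.
S_xy = sum((xi - xbar)(yi - ybar)) = 1.5714.
b1 = S_xy / S_xx = 1.5714 / 77.4286 = 0.0203.

0.0203


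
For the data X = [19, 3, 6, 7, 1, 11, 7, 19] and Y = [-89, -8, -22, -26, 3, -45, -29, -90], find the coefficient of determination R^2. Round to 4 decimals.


Fit the OLS line: b0 = 8.4379, b1 = -5.1165.
SSres = 15.5216.
SStot = 8415.5000.
R^2 = 1 - 15.5216/8415.5000 = 0.9982.

0.9982


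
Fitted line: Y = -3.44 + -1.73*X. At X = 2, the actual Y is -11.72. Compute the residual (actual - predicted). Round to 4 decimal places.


Fitted value at X = 2 is yhat = -3.44 + -1.73*2 = -6.9000.
Residual = -11.72 - -6.9000 = -4.8200.

-4.8200
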